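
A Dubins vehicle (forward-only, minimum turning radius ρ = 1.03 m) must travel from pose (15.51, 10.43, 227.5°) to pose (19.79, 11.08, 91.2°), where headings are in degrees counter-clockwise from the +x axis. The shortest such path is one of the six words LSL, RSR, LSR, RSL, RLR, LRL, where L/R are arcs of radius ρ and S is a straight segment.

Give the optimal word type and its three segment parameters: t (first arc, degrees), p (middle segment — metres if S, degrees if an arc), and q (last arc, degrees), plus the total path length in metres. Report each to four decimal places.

Let ψ = atan2(Δy, Δx) = atan2(0.65, 4.28) = 8.6355° be the start→goal bearing.
Normalize: d = |goal − start| / ρ = 4.329076/1.03 = 4.202987, α = (θ_start − ψ) mod 360° = 218.8645° = 3.819907 rad, β = (θ_goal − ψ) mod 360° = 82.5645° = 1.441023 rad.
Common terms: sin α = -0.627481, cos α = -0.778632, sin β = 0.991591, cos β = 0.129410, cos(α−β) = -0.722967, d² = 17.665096. Work in radians in the unit-radius frame; every candidate has L = ρ·(t + p + q).
LSL: p² = 2 + d² − 2cos(α−β) + 2d(sin α − sin β) = 7.501152; p = √p² = 2.738823; φ = atan2(cos β − cos α, d + sin α − sin β) = 0.337940 rad; t = (φ − α) mod 2π = 2.801219 rad, q = (β − φ) mod 2π = 1.103083 rad → L = 1.03·(2.801219 + 2.738823 + 1.103083) = 1.03·6.643125 = 6.842418 m
RSR: p² = 2 + d² − 2cos(α−β) + 2d(sin β − sin α) = 34.720908; p = √p² = 5.892445; φ = atan2(cos α − cos β, d − sin α + sin β) = -0.154719 rad; t = (α − φ) mod 2π = 3.974626 rad, q = (φ − β) mod 2π = 4.687443 rad → L = 1.03·(3.974626 + 5.892445 + 4.687443) = 1.03·14.554514 = 14.991150 m
LSR: p² = d² − 2 + 2cos(α−β) + 2d(sin α + sin β) = 17.279861; p = √p² = 4.156905; φ = atan2(−cos α − cos β, d + sin α + sin β) − atan2(−2, p) = 0.589642 rad; t = (φ − α) mod 2π = 3.052920 rad, q = (φ − β) mod 2π = 5.431804 rad → L = 1.03·(3.052920 + 4.156905 + 5.431804) = 1.03·12.641630 = 13.020879 m
RSL: p² = d² − 2 + 2cos(α−β) − 2d(sin α + sin β) = 11.158461; p = √p² = 3.340428; φ = atan2(cos α + cos β, d − sin α − sin β) − atan2(2, p) = -0.707015 rad; t = (α − φ) mod 2π = 4.526921 rad, q = (β − φ) mod 2π = 2.148037 rad → L = 1.03·(4.526921 + 3.340428 + 2.148037) = 1.03·10.015387 = 10.315848 m
RLR: c = (6 − d² + 2cos(α−β) + 2d(sin α − sin β))/8 = -3.340114, |c| > 1 → infeasible
LRL: c = (6 − d² + 2cos(α−β) − 2d(sin α − sin β))/8 = 0.062356; p = 2π − arccos c = 4.774785 rad; φ = atan2(cos β − cos α, d + sin α − sin β) = 0.337940 rad; t = (φ − α + p/2) mod 2π = 5.188612 rad, q = (β − α − t + p) mod 2π = 3.490475 rad → L = 1.03·(5.188612 + 4.774785 + 3.490475) = 1.03·13.453873 = 13.857489 m
Shortest: LSL with L = 6.842418 m ≈ 6.8424 m
Convert LSL to answer units (arcs ×180/π): t = 2.801219·180/π = 160.4980°, p = ρ·p = 1.03·2.738823 = 2.8210 m, q = 1.103083·180/π = 63.2020°, L = 6.8424 m.

LSL: t = 160.4980°, p = 2.8210 m, q = 63.2020°, L = 6.8424 m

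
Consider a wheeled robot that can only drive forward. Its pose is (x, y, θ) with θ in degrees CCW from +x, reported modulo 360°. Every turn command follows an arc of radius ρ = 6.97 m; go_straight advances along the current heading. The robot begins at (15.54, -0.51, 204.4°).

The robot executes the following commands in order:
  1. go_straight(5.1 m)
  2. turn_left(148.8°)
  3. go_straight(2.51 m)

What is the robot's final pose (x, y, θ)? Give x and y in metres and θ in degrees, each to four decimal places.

set_pose: (x, y, θ) = (15.5400, -0.5100, 204.4000°), ρ = 6.97
go_straight(5.1): x += 5.1·cos θ, y += 5.1·sin θ → (10.8955, -2.6168, 204.4000°)
turn_left(148.8°): centre at ρ to the left, rotate +148.8° → (12.9496, -15.8853, 353.2000°)
go_straight(2.51): x += 2.51·cos θ, y += 2.51·sin θ → (15.4419, -16.1825, 353.2000°)

(15.4419, -16.1825, 353.2000°)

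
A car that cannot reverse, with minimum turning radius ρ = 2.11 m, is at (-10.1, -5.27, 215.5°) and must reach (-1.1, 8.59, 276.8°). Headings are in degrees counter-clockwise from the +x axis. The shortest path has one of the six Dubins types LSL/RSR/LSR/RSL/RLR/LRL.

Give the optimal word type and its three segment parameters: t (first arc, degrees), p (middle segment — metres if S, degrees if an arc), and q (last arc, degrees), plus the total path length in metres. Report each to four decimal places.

Let ψ = atan2(Δy, Δx) = atan2(13.86, 9.00) = 57.0023° be the start→goal bearing.
Normalize: d = |goal − start| / ρ = 16.525725/2.11 = 7.832097, α = (θ_start − ψ) mod 360° = 158.4977° = 2.766307 rad, β = (θ_goal − ψ) mod 360° = 219.7977° = 3.836194 rad.
Common terms: sin α = 0.366538, cos α = -0.930403, sin β = -0.640079, cos β = -0.768309, cos(α−β) = 0.480223, d² = 61.341749. Work in radians in the unit-radius frame; every candidate has L = ρ·(t + p + q).
LSL: p² = 2 + d² − 2cos(α−β) + 2d(sin α − sin β) = 78.149153; p = √p² = 8.840201; φ = atan2(cos β − cos α, d + sin α − sin β) = 0.018337 rad; t = (φ − α) mod 2π = 3.535216 rad, q = (β − φ) mod 2π = 3.817857 rad → L = 2.11·(3.535216 + 8.840201 + 3.817857) = 2.11·16.193273 = 34.167806 m
RSR: p² = 2 + d² − 2cos(α−β) + 2d(sin β − sin α) = 46.613451; p = √p² = 6.827404; φ = atan2(cos α − cos β, d − sin α + sin β) = -0.023744 rad; t = (α − φ) mod 2π = 2.790051 rad, q = (φ − β) mod 2π = 2.423248 rad → L = 2.11·(2.790051 + 6.827404 + 2.423248) = 2.11·12.040703 = 25.405883 m
LSR: p² = d² − 2 + 2cos(α−β) + 2d(sin α + sin β) = 56.017405; p = √p² = 7.484478; φ = atan2(−cos α − cos β, d + sin α + sin β) − atan2(−2, p) = 0.482186 rad; t = (φ − α) mod 2π = 3.999064 rad, q = (φ − β) mod 2π = 2.929178 rad → L = 2.11·(3.999064 + 7.484478 + 2.929178) = 2.11·14.412719 = 30.410838 m
RSL: p² = d² − 2 + 2cos(α−β) − 2d(sin α + sin β) = 64.586986; p = √p² = 8.036603; φ = atan2(cos α + cos β, d − sin α − sin β) − atan2(2, p) = -0.450489 rad; t = (α − φ) mod 2π = 3.216795 rad, q = (β − φ) mod 2π = 4.286682 rad → L = 2.11·(3.216795 + 8.036603 + 4.286682) = 2.11·15.540081 = 32.789570 m
RLR: c = (6 − d² + 2cos(α−β) + 2d(sin α − sin β))/8 = -4.826681, |c| > 1 → infeasible
LRL: c = (6 − d² + 2cos(α−β) − 2d(sin α − sin β))/8 = -8.768644, |c| > 1 → infeasible
Shortest: RSR with L = 25.405883 m ≈ 25.4059 m
Convert RSR to answer units (arcs ×180/π): t = 2.790051·180/π = 159.8581°, p = ρ·p = 2.11·6.827404 = 14.4058 m, q = 2.423248·180/π = 138.8419°, L = 25.4059 m.

RSR: t = 159.8581°, p = 14.4058 m, q = 138.8419°, L = 25.4059 m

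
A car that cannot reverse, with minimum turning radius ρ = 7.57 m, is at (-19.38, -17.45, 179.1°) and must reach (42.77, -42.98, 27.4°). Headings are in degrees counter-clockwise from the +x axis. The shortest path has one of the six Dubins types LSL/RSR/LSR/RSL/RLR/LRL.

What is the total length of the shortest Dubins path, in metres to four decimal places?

Let ψ = atan2(Δy, Δx) = atan2(-25.53, 62.15) = -22.3319° be the start→goal bearing.
Normalize: d = |goal − start| / ρ = 67.189310/7.57 = 8.875734, α = (θ_start − ψ) mod 360° = 201.4319° = 3.515650 rad, β = (θ_goal − ψ) mod 360° = 49.7319° = 0.867985 rad.
Common terms: sin α = -0.365395, cos α = -0.930853, sin β = 0.763028, cos β = 0.646365, cos(α−β) = -0.880477, d² = 78.778663. Work in radians in the unit-radius frame; every candidate has L = ρ·(t + p + q).
LSL: p² = 2 + d² − 2cos(α−β) + 2d(sin α − sin β) = 62.508446; p = √p² = 7.906228; φ = atan2(cos β − cos α, d + sin α − sin β) = 0.200838 rad; t = (φ − α) mod 2π = 2.968373 rad, q = (β − φ) mod 2π = 0.667147 rad → L = 7.57·(2.968373 + 7.906228 + 0.667147) = 7.57·11.541749 = 87.371041 m
RSR: p² = 2 + d² − 2cos(α−β) + 2d(sin β − sin α) = 102.570789; p = √p² = 10.127724; φ = atan2(cos α − cos β, d − sin α + sin β) = -0.156369 rad; t = (α − φ) mod 2π = 3.672019 rad, q = (φ − β) mod 2π = 5.258831 rad → L = 7.57·(3.672019 + 10.127724 + 5.258831) = 7.57·19.058574 = 144.273402 m
LSR: p² = d² − 2 + 2cos(α−β) + 2d(sin α + sin β) = 82.076282; p = √p² = 9.059596; φ = atan2(−cos α − cos β, d + sin α + sin β) − atan2(−2, p) = 0.247944 rad; t = (φ − α) mod 2π = 3.015479 rad, q = (φ − β) mod 2π = 5.663144 rad → L = 7.57·(3.015479 + 9.059596 + 5.663144) = 7.57·17.738219 = 134.278319 m
RSL: p² = d² − 2 + 2cos(α−β) − 2d(sin α + sin β) = 67.959134; p = √p² = 8.243733; φ = atan2(cos α + cos β, d − sin α − sin β) − atan2(2, p) = -0.271553 rad; t = (α − φ) mod 2π = 3.787203 rad, q = (β − φ) mod 2π = 1.139538 rad → L = 7.57·(3.787203 + 8.243733 + 1.139538) = 7.57·13.170474 = 99.700489 m
RLR: c = (6 − d² + 2cos(α−β) + 2d(sin α − sin β))/8 = -11.821349, |c| > 1 → infeasible
LRL: c = (6 − d² + 2cos(α−β) − 2d(sin α − sin β))/8 = -6.813556, |c| > 1 → infeasible
Shortest: LSL with L = 87.371041 m ≈ 87.3710 m

87.3710 m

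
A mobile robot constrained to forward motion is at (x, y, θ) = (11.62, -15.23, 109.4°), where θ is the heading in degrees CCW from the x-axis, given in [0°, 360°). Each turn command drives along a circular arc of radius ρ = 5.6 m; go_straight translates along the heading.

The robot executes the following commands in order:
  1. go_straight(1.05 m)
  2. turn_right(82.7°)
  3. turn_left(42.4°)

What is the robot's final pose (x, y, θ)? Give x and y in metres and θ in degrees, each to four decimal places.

set_pose: (x, y, θ) = (11.6200, -15.2300, 109.4000°), ρ = 5.6
go_straight(1.05): x += 1.05·cos θ, y += 1.05·sin θ → (11.2712, -14.2396, 109.4000°)
turn_right(82.7°): centre at ρ to the right, rotate −82.7° → (14.0371, -7.3766, 26.7000°)
turn_left(42.4°): centre at ρ to the left, rotate +42.4° → (16.7524, -4.3715, 69.1000°)

(16.7524, -4.3715, 69.1000°)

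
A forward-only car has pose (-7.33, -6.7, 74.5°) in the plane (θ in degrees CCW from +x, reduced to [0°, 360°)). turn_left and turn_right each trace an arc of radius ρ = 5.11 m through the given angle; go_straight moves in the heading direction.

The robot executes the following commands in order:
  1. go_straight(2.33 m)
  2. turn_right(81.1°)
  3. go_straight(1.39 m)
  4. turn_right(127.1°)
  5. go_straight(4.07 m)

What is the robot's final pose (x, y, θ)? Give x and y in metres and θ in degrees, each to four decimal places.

(0.4801, -12.4530, 226.3000°)

set_pose: (x, y, θ) = (-7.3300, -6.7000, 74.5000°), ρ = 5.11
go_straight(2.33): x += 2.33·cos θ, y += 2.33·sin θ → (-6.7073, -4.4547, 74.5000°)
turn_right(81.1°): centre at ρ to the right, rotate −81.1° → (-1.1959, -0.7442, -6.6000° ≡ 353.4000°)
go_straight(1.39): x += 1.39·cos θ, y += 1.39·sin θ → (0.1849, -0.9040, 353.4000°)
turn_right(127.1°): centre at ρ to the right, rotate −127.1° → (3.2920, -9.5105, 226.3000°)
go_straight(4.07): x += 4.07·cos θ, y += 4.07·sin θ → (0.4801, -12.4530, 226.3000°)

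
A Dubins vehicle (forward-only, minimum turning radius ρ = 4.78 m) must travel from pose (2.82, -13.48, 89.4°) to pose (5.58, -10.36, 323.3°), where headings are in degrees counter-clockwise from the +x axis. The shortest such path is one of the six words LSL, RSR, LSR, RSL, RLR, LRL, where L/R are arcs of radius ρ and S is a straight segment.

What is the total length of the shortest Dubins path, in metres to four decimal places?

Let ψ = atan2(Δy, Δx) = atan2(3.12, 2.76) = 48.5035° be the start→goal bearing.
Normalize: d = |goal − start| / ρ = 4.165573/4.78 = 0.871459, α = (θ_start − ψ) mod 360° = 40.8965° = 0.713778 rad, β = (θ_goal − ψ) mod 360° = 274.7965° = 4.796103 rad.
Common terms: sin α = 0.654694, cos α = 0.755894, sin β = -0.996498, cos β = 0.083616, cos(α−β) = -0.589196, d² = 0.759440. Work in radians in the unit-radius frame; every candidate has L = ρ·(t + p + q).
LSL: p² = 2 + d² − 2cos(α−β) + 2d(sin α − sin β) = 6.815725; p = √p² = 2.610694; φ = atan2(cos β − cos α, d + sin α − sin β) = -0.260443 rad; t = (φ − α) mod 2π = 5.308964 rad, q = (β − φ) mod 2π = 5.056547 rad → L = 4.78·(5.308964 + 2.610694 + 5.056547) = 4.78·12.976205 = 62.026259 m
RSR: p² = 2 + d² − 2cos(α−β) + 2d(sin β − sin α) = 1.059941; p = √p² = 1.029534; φ = atan2(cos α − cos β, d − sin α + sin β) = 2.430065 rad; t = (α − φ) mod 2π = 4.566899 rad, q = (φ − β) mod 2π = 3.917147 rad → L = 4.78·(4.566899 + 1.029534 + 3.917147) = 4.78·9.513580 = 45.474912 m
LSR: p² = d² − 2 + 2cos(α−β) + 2d(sin α + sin β) = -3.014688 < 0 → infeasible
RSL: p² = d² − 2 + 2cos(α−β) − 2d(sin α + sin β) = -1.823216 < 0 → infeasible
RLR: c = (6 − d² + 2cos(α−β) + 2d(sin α − sin β))/8 = 0.867507; p = 2π − arccos c = 5.762558 rad; φ = atan2(cos α − cos β, d − sin α + sin β) = 2.430065 rad; t = (α − φ + p/2) mod 2π = 1.164992 rad, q = (α − β − t + p) mod 2π = 0.515241 rad → L = 4.78·(1.164992 + 5.762558 + 0.515241) = 4.78·7.442791 = 35.576541 m
LRL: c = (6 − d² + 2cos(α−β) − 2d(sin α − sin β))/8 = 0.148034; p = 2π − arccos c = 4.860969 rad; φ = atan2(cos β − cos α, d + sin α − sin β) = -0.260443 rad; t = (φ − α + p/2) mod 2π = 1.456263 rad, q = (β − α − t + p) mod 2π = 1.203846 rad → L = 4.78·(1.456263 + 4.860969 + 1.203846) = 4.78·7.521079 = 35.950756 m
Shortest: RLR with L = 35.576541 m ≈ 35.5765 m

35.5765 m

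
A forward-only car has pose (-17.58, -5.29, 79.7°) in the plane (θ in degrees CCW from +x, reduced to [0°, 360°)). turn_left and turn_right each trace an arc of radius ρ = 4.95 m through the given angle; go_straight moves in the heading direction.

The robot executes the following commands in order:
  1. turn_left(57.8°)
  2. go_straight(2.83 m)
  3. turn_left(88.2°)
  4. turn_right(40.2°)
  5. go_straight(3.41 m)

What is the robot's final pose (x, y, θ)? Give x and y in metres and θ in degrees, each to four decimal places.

(-34.5419, -0.8327, 185.5000°)

set_pose: (x, y, θ) = (-17.5800, -5.2900, 79.7000°), ρ = 4.95
turn_left(57.8°): centre at ρ to the left, rotate +57.8° → (-19.1061, -0.7554, 137.5000°)
go_straight(2.83): x += 2.83·cos θ, y += 2.83·sin θ → (-21.1926, 1.1565, 137.5000°)
turn_left(88.2°): centre at ρ to the left, rotate +88.2° → (-28.0794, 0.9641, 225.7000°)
turn_right(40.2°): centre at ρ to the right, rotate −40.2° → (-31.1476, -0.5059, 185.5000°)
go_straight(3.41): x += 3.41·cos θ, y += 3.41·sin θ → (-34.5419, -0.8327, 185.5000°)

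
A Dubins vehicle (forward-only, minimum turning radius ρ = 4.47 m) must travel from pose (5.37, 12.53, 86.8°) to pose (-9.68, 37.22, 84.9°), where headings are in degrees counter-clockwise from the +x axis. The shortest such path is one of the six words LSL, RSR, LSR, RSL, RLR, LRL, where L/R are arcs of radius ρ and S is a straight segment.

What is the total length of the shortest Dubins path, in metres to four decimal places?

Let ψ = atan2(Δy, Δx) = atan2(24.69, -15.05) = 121.3648° be the start→goal bearing.
Normalize: d = |goal − start| / ρ = 28.915370/4.47 = 6.468763, α = (θ_start − ψ) mod 360° = 325.4352° = 5.679917 rad, β = (θ_goal − ψ) mod 360° = 323.5352° = 5.646755 rad.
Common terms: sin α = -0.567337, cos α = 0.823486, sin β = -0.594328, cos β = 0.804223, cos(α−β) = 0.999450, d² = 41.844892. Work in radians in the unit-radius frame; every candidate has L = ρ·(t + p + q).
LSL: p² = 2 + d² − 2cos(α−β) + 2d(sin α − sin β) = 42.195187; p = √p² = 6.495782; φ = atan2(cos β − cos α, d + sin α − sin β) = -0.002965 rad; t = (φ − α) mod 2π = 0.600303 rad, q = (β − φ) mod 2π = 5.649721 rad → L = 4.47·(0.600303 + 6.495782 + 5.649721) = 4.47·12.745806 = 56.973754 m
RSR: p² = 2 + d² − 2cos(α−β) + 2d(sin β − sin α) = 41.496796; p = √p² = 6.441801; φ = atan2(cos α − cos β, d − sin α + sin β) = 0.002990 rad; t = (α − φ) mod 2π = 5.676926 rad, q = (φ − β) mod 2π = 0.639420 rad → L = 4.47·(5.676926 + 6.441801 + 0.639420) = 4.47·12.758147 = 57.028918 m
LSR: p² = d² − 2 + 2cos(α−β) + 2d(sin α + sin β) = 26.814716; p = √p² = 5.178293; φ = atan2(−cos α − cos β, d + sin α + sin β) − atan2(−2, p) = 0.070982 rad; t = (φ − α) mod 2π = 0.674250 rad, q = (φ − β) mod 2π = 0.707412 rad → L = 4.47·(0.674250 + 5.178293 + 0.707412) = 4.47·6.559955 = 29.322999 m
RSL: p² = d² − 2 + 2cos(α−β) − 2d(sin α + sin β) = 56.872868; p = √p² = 7.541410; φ = atan2(cos α + cos β, d − sin α − sin β) − atan2(2, p) = -0.049067 rad; t = (α − φ) mod 2π = 5.728983 rad, q = (β − φ) mod 2π = 5.695822 rad → L = 4.47·(5.728983 + 7.541410 + 5.695822) = 4.47·18.966216 = 84.778985 m
RLR: c = (6 − d² + 2cos(α−β) + 2d(sin α − sin β))/8 = -4.187100, |c| > 1 → infeasible
LRL: c = (6 − d² + 2cos(α−β) − 2d(sin α − sin β))/8 = -4.274398, |c| > 1 → infeasible
Shortest: LSR with L = 29.322999 m ≈ 29.3230 m

29.3230 m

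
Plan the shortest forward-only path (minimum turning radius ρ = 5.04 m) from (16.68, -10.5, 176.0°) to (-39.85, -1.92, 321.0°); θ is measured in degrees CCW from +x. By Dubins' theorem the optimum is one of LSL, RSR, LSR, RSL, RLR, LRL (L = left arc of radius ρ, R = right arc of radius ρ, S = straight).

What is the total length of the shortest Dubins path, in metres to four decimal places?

68.6102 m

Let ψ = atan2(Δy, Δx) = atan2(8.58, -56.53) = 171.3696° be the start→goal bearing.
Normalize: d = |goal − start| / ρ = 57.177419/5.04 = 11.344726, α = (θ_start − ψ) mod 360° = 4.6304° = 0.080815 rad, β = (θ_goal − ψ) mod 360° = 149.6304° = 2.611542 rad.
Common terms: sin α = 0.080727, cos α = 0.996736, sin β = 0.505577, cos β = -0.862782, cos(α−β) = -0.819152, d² = 128.702810. Work in radians in the unit-radius frame; every candidate has L = ρ·(t + p + q).
LSL: p² = 2 + d² − 2cos(α−β) + 2d(sin α − sin β) = 122.701510; p = √p² = 11.077071; φ = atan2(cos β − cos α, d + sin α − sin β) = -0.168670 rad; t = (φ − α) mod 2π = 6.033701 rad, q = (β − φ) mod 2π = 2.780212 rad → L = 5.04·(6.033701 + 11.077071 + 2.780212) = 5.04·19.890984 = 100.250560 m
RSR: p² = 2 + d² − 2cos(α−β) + 2d(sin β − sin α) = 141.980719; p = √p² = 11.915566; φ = atan2(cos α − cos β, d − sin α + sin β) = 0.156698 rad; t = (α − φ) mod 2π = 6.207302 rad, q = (φ − β) mod 2π = 3.828341 rad → L = 5.04·(6.207302 + 11.915566 + 3.828341) = 5.04·21.951209 = 110.634096 m
LSR: p² = d² − 2 + 2cos(α−β) + 2d(sin α + sin β) = 138.367417; p = √p² = 11.762968; φ = atan2(−cos α − cos β, d + sin α + sin β) − atan2(−2, p) = 0.157188 rad; t = (φ − α) mod 2π = 0.076373 rad, q = (φ − β) mod 2π = 3.828831 rad → L = 5.04·(0.076373 + 11.762968 + 3.828831) = 5.04·15.668171 = 78.967583 m
RSL: p² = d² − 2 + 2cos(α−β) − 2d(sin α + sin β) = 111.761595; p = √p² = 10.571736; φ = atan2(cos α + cos β, d − sin α − sin β) − atan2(2, p) = -0.174523 rad; t = (α − φ) mod 2π = 0.255338 rad, q = (β − φ) mod 2π = 2.786066 rad → L = 5.04·(0.255338 + 10.571736 + 2.786066) = 5.04·13.613140 = 68.610226 m
RLR: c = (6 − d² + 2cos(α−β) + 2d(sin α − sin β))/8 = -16.747590, |c| > 1 → infeasible
LRL: c = (6 − d² + 2cos(α−β) − 2d(sin α − sin β))/8 = -14.337689, |c| > 1 → infeasible
Shortest: RSL with L = 68.610226 m ≈ 68.6102 m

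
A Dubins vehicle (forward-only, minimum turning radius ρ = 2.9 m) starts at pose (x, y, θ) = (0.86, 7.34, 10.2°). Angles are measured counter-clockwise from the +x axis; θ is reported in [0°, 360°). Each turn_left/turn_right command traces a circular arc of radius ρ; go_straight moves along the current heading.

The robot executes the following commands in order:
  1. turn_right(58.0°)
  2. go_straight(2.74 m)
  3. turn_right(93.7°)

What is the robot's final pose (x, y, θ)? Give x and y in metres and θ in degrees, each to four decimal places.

set_pose: (x, y, θ) = (0.8600, 7.3400, 10.2000°), ρ = 2.9
turn_right(58.0°): centre at ρ to the right, rotate −58.0° → (3.5219, 6.4338, -47.8000° ≡ 312.2000°)
go_straight(2.74): x += 2.74·cos θ, y += 2.74·sin θ → (5.3624, 4.4040, 312.2000°)
turn_right(93.7°): centre at ρ to the right, rotate −93.7° → (5.0194, 0.1865, 218.5000°)

(5.0194, 0.1865, 218.5000°)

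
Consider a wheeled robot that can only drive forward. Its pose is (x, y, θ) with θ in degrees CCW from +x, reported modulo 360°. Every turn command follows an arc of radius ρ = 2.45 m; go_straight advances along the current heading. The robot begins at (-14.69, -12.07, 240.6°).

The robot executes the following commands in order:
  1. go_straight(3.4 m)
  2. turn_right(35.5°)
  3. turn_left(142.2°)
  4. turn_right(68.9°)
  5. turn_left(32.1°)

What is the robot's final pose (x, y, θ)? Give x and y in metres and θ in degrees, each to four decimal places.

(-14.5078, -23.9222, 310.5000°)

set_pose: (x, y, θ) = (-14.6900, -12.0700, 240.6000°), ρ = 2.45
go_straight(3.4): x += 3.4·cos θ, y += 3.4·sin θ → (-16.3591, -15.0321, 240.6000°)
turn_right(35.5°): centre at ρ to the right, rotate −35.5° → (-17.4543, -16.0481, 205.1000°)
turn_left(142.2°): centre at ρ to the left, rotate +142.2° → (-16.9536, -20.6568, 347.3000°)
turn_right(68.9°): centre at ρ to the right, rotate −68.9° → (-15.0685, -22.6889, 278.4000°)
turn_left(32.1°): centre at ρ to the left, rotate +32.1° → (-14.5078, -23.9222, 310.5000°)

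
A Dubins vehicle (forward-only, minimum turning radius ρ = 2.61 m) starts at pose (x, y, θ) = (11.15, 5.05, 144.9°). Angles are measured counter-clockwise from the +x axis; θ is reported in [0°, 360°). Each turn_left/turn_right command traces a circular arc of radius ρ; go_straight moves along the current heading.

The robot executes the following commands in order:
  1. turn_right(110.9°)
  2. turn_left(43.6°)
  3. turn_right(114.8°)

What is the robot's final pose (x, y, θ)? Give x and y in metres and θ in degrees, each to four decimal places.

(16.4080, 12.4710, 322.8000°)

set_pose: (x, y, θ) = (11.1500, 5.0500, 144.9000°), ρ = 2.61
turn_right(110.9°): centre at ρ to the right, rotate −110.9° → (11.1913, 9.3492, 34.0000°)
turn_left(43.6°): centre at ρ to the left, rotate +43.6° → (12.2809, 10.9525, 77.6000°)
turn_right(114.8°): centre at ρ to the right, rotate −114.8° → (16.4080, 12.4710, -37.2000° ≡ 322.8000°)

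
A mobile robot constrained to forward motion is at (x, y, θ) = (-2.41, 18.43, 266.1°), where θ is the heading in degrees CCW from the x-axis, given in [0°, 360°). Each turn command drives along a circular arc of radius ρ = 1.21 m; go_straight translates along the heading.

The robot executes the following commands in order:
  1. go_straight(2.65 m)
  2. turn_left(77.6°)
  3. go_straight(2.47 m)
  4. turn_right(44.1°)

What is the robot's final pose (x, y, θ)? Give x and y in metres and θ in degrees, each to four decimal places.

set_pose: (x, y, θ) = (-2.4100, 18.4300, 266.1000°), ρ = 1.21
go_straight(2.65): x += 2.65·cos θ, y += 2.65·sin θ → (-2.5902, 15.7861, 266.1000°)
turn_left(77.6°): centre at ρ to the left, rotate +77.6° → (-1.7226, 14.5425, 343.7000°)
go_straight(2.47): x += 2.47·cos θ, y += 2.47·sin θ → (0.6481, 13.8492, 343.7000°)
turn_right(44.1°): centre at ρ to the right, rotate −44.1° → (1.3606, 13.2855, 299.6000°)

(1.3606, 13.2855, 299.6000°)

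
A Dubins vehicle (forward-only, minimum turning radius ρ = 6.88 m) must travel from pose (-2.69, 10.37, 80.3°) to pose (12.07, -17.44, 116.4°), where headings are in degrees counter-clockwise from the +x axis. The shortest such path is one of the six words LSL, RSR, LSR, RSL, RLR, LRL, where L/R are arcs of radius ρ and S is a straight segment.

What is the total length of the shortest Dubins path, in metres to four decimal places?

Let ψ = atan2(Δy, Δx) = atan2(-27.81, 14.76) = -62.0431° be the start→goal bearing.
Normalize: d = |goal − start| / ρ = 31.484182/6.88 = 4.576189, α = (θ_start − ψ) mod 360° = 142.3431° = 2.484356 rad, β = (θ_goal − ψ) mod 360° = 178.4431° = 3.114420 rad.
Common terms: sin α = 0.610931, cos α = -0.791684, sin β = 0.027169, cos β = -0.999631, cos(α−β) = 0.807990, d² = 20.941508. Work in radians in the unit-radius frame; every candidate has L = ρ·(t + p + q).
LSL: p² = 2 + d² − 2cos(α−β) + 2d(sin α − sin β) = 26.668339; p = √p² = 5.164140; φ = atan2(cos β − cos α, d + sin α − sin β) = -0.040278 rad; t = (φ − α) mod 2π = 3.758551 rad, q = (β − φ) mod 2π = 3.154699 rad → L = 6.88·(3.758551 + 5.164140 + 3.154699) = 6.88·12.077389 = 83.092436 m
RSR: p² = 2 + d² − 2cos(α−β) + 2d(sin β − sin α) = 15.982716; p = √p² = 3.997839; φ = atan2(cos α − cos β, d − sin α + sin β) = 0.052038 rad; t = (α − φ) mod 2π = 2.432318 rad, q = (φ − β) mod 2π = 3.220804 rad → L = 6.88·(2.432318 + 3.997839 + 3.220804) = 6.88·9.650960 = 66.398608 m
LSR: p² = d² − 2 + 2cos(α−β) + 2d(sin α + sin β) = 26.397625; p = √p² = 5.137862; φ = atan2(−cos α − cos β, d + sin α + sin β) − atan2(−2, p) = 0.702127 rad; t = (φ − α) mod 2π = 4.500957 rad, q = (φ − β) mod 2π = 3.870893 rad → L = 6.88·(4.500957 + 5.137862 + 3.870893) = 6.88·13.509711 = 92.946813 m
RSL: p² = d² − 2 + 2cos(α−β) − 2d(sin α + sin β) = 14.717350; p = √p² = 3.836320; φ = atan2(cos α + cos β, d − sin α − sin β) − atan2(2, p) = -0.907464 rad; t = (α − φ) mod 2π = 3.391820 rad, q = (β − φ) mod 2π = 4.021884 rad → L = 6.88·(3.391820 + 3.836320 + 4.021884) = 6.88·11.250023 = 77.400160 m
RLR: c = (6 − d² + 2cos(α−β) + 2d(sin α − sin β))/8 = -0.997840; p = 2π − arccos c = 3.207338 rad; φ = atan2(cos α − cos β, d − sin α + sin β) = 0.052038 rad; t = (α − φ + p/2) mod 2π = 4.035987 rad, q = (α − β − t + p) mod 2π = 4.824473 rad → L = 6.88·(4.035987 + 3.207338 + 4.824473) = 6.88·12.067798 = 83.026448 m
LRL: c = (6 − d² + 2cos(α−β) − 2d(sin α − sin β))/8 = -2.333542, |c| > 1 → infeasible
Shortest: RSR with L = 66.398608 m ≈ 66.3986 m

66.3986 m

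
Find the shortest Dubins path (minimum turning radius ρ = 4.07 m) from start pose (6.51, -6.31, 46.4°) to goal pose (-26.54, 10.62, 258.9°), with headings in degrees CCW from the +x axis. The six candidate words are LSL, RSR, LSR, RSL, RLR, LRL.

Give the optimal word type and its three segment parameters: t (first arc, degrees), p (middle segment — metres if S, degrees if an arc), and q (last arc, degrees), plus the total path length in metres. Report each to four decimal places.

LSL: t = 106.5363°, p = 29.3192 m, q = 105.9637°, L = 44.4141 m

Let ψ = atan2(Δy, Δx) = atan2(16.93, -33.05) = 152.8760° be the start→goal bearing.
Normalize: d = |goal − start| / ρ = 37.133912/4.07 = 9.123811, α = (θ_start − ψ) mod 360° = 253.5240° = 4.424828 rad, β = (θ_goal − ψ) mod 360° = 106.0240° = 1.850468 rad.
Common terms: sin α = -0.958939, cos α = -0.283614, sin β = 0.961146, cos β = -0.276040, cos(α−β) = -0.843391, d² = 83.243931. Work in radians in the unit-radius frame; every candidate has L = ρ·(t + p + q).
LSL: p² = 2 + d² − 2cos(α−β) + 2d(sin α − sin β) = 51.893732; p = √p² = 7.203730; φ = atan2(cos β − cos α, d + sin α − sin β) = 0.001051 rad; t = (φ − α) mod 2π = 1.859409 rad, q = (β − φ) mod 2π = 1.849416 rad → L = 4.07·(1.859409 + 7.203730 + 1.849416) = 4.07·10.912555 = 44.414099 m
RSR: p² = 2 + d² − 2cos(α−β) + 2d(sin β − sin α) = 121.967696; p = √p² = 11.043899; φ = atan2(cos α − cos β, d − sin α + sin β) = -0.000686 rad; t = (α − φ) mod 2π = 4.425514 rad, q = (φ − β) mod 2π = 4.432032 rad → L = 4.07·(4.425514 + 11.043899 + 4.432032) = 4.07·19.901445 = 80.998879 m
LSR: p² = d² − 2 + 2cos(α−β) + 2d(sin α + sin β) = 79.597434; p = √p² = 8.921739; φ = atan2(−cos α − cos β, d + sin α + sin β) − atan2(−2, p) = 0.281774 rad; t = (φ − α) mod 2π = 2.140131 rad, q = (φ − β) mod 2π = 4.714492 rad → L = 4.07·(2.140131 + 8.921739 + 4.714492) = 4.07·15.776362 = 64.209795 m
RSL: p² = d² − 2 + 2cos(α−β) − 2d(sin α + sin β) = 79.516863; p = √p² = 8.917223; φ = atan2(cos α + cos β, d − sin α − sin β) − atan2(2, p) = -0.281912 rad; t = (α − φ) mod 2π = 4.706740 rad, q = (β − φ) mod 2π = 2.132379 rad → L = 4.07·(4.706740 + 8.917223 + 2.132379) = 4.07·15.756342 = 64.128313 m
RLR: c = (6 − d² + 2cos(α−β) + 2d(sin α − sin β))/8 = -14.245962, |c| > 1 → infeasible
LRL: c = (6 − d² + 2cos(α−β) − 2d(sin α − sin β))/8 = -5.486717, |c| > 1 → infeasible
Shortest: LSL with L = 44.414099 m ≈ 44.4141 m
Convert LSL to answer units (arcs ×180/π): t = 1.859409·180/π = 106.5363°, p = ρ·p = 4.07·7.203730 = 29.3192 m, q = 1.849416·180/π = 105.9637°, L = 44.4141 m.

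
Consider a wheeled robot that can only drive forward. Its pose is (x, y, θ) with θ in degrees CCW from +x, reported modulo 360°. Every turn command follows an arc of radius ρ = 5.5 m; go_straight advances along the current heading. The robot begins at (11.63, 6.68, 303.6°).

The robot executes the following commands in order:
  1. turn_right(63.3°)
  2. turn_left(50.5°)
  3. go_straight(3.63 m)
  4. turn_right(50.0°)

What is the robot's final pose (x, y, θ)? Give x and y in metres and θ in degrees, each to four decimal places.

set_pose: (x, y, θ) = (11.6300, 6.6800, 303.6000°), ρ = 5.5
turn_right(63.3°): centre at ρ to the right, rotate −63.3° → (11.8264, 0.9113, 240.3000°)
turn_left(50.5°): centre at ρ to the left, rotate +50.5° → (11.4623, -3.7668, 290.8000°)
go_straight(3.63): x += 3.63·cos θ, y += 3.63·sin θ → (12.7514, -7.1602, 290.8000°)
turn_right(50.0°): centre at ρ to the right, rotate −50.0° → (12.4109, -11.7965, 240.8000°)

(12.4109, -11.7965, 240.8000°)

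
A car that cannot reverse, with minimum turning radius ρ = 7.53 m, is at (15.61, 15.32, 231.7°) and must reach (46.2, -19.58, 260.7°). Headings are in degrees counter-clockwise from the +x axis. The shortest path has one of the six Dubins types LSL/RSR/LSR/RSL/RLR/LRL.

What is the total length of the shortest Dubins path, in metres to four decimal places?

51.5083 m

Let ψ = atan2(Δy, Δx) = atan2(-34.90, 30.59) = -48.7653° be the start→goal bearing.
Normalize: d = |goal − start| / ρ = 46.408599/7.53 = 6.163161, α = (θ_start − ψ) mod 360° = 280.4653° = 4.895043 rad, β = (θ_goal − ψ) mod 360° = 309.4653° = 5.401188 rad.
Common terms: sin α = -0.983365, cos α = 0.181640, sin β = -0.772010, cos β = 0.635611, cos(α−β) = 0.874620, d² = 37.984549. Work in radians in the unit-radius frame; every candidate has L = ρ·(t + p + q).
LSL: p² = 2 + d² − 2cos(α−β) + 2d(sin α − sin β) = 35.630075; p = √p² = 5.969093; φ = atan2(cos β − cos α, d + sin α − sin β) = 0.076127 rad; t = (φ − α) mod 2π = 1.464270 rad, q = (β − φ) mod 2π = 5.325061 rad → L = 7.53·(1.464270 + 5.969093 + 5.325061) = 7.53·12.758424 = 96.070933 m
RSR: p² = 2 + d² − 2cos(α−β) + 2d(sin β − sin α) = 40.840544; p = √p² = 6.390661; φ = atan2(cos α − cos β, d − sin α + sin β) = -0.071096 rad; t = (α − φ) mod 2π = 4.966139 rad, q = (φ − β) mod 2π = 0.810900 rad → L = 7.53·(4.966139 + 6.390661 + 0.810900) = 7.53·12.167700 = 91.622785 m
LSR: p² = d² − 2 + 2cos(α−β) + 2d(sin α + sin β) = 16.096474; p = √p² = 4.012041; φ = atan2(−cos α − cos β, d + sin α + sin β) − atan2(−2, p) = 0.279118 rad; t = (φ − α) mod 2π = 1.667260 rad, q = (φ − β) mod 2π = 1.161115 rad → L = 7.53·(1.667260 + 4.012041 + 1.161115) = 7.53·6.840416 = 51.508330 m
RSL: p² = d² − 2 + 2cos(α−β) − 2d(sin α + sin β) = 59.371102; p = √p² = 7.705265; φ = atan2(cos α + cos β, d − sin α − sin β) − atan2(2, p) = -0.151115 rad; t = (α − φ) mod 2π = 5.046158 rad, q = (β − φ) mod 2π = 5.552304 rad → L = 7.53·(5.046158 + 7.705265 + 5.552304) = 7.53·18.303726 = 137.827060 m
RLR: c = (6 − d² + 2cos(α−β) + 2d(sin α − sin β))/8 = -4.105068, |c| > 1 → infeasible
LRL: c = (6 − d² + 2cos(α−β) − 2d(sin α − sin β))/8 = -3.453759, |c| > 1 → infeasible
Shortest: LSR with L = 51.508330 m ≈ 51.5083 m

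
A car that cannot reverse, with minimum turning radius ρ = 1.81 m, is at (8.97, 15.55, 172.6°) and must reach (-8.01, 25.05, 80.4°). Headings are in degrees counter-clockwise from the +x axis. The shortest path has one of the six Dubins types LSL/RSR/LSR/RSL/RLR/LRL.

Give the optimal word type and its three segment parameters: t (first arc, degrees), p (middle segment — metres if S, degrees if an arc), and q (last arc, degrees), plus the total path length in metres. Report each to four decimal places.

Let ψ = atan2(Δy, Δx) = atan2(9.50, -16.98) = 150.7738° be the start→goal bearing.
Normalize: d = |goal − start| / ρ = 19.456886/1.81 = 10.749661, α = (θ_start − ψ) mod 360° = 21.8262° = 0.380939 rad, β = (θ_goal − ψ) mod 360° = 289.6262° = 5.054931 rad.
Common terms: sin α = 0.371793, cos α = 0.928316, sin β = -0.941904, cos β = 0.335883, cos(α−β) = -0.038388, d² = 115.555203. Work in radians in the unit-radius frame; every candidate has L = ρ·(t + p + q).
LSL: p² = 2 + d² − 2cos(α−β) + 2d(sin α − sin β) = 145.875561; p = √p² = 12.077896; φ = atan2(cos β − cos α, d + sin α − sin β) = -0.049071 rad; t = (φ − α) mod 2π = 5.853175 rad, q = (β − φ) mod 2π = 5.104002 rad → L = 1.81·(5.853175 + 12.077896 + 5.104002) = 1.81·23.035073 = 41.693481 m
RSR: p² = 2 + d² − 2cos(α−β) + 2d(sin β − sin α) = 89.388395; p = √p² = 9.454544; φ = atan2(cos α − cos β, d − sin α + sin β) = 0.062702 rad; t = (α − φ) mod 2π = 0.318237 rad, q = (φ − β) mod 2π = 1.290957 rad → L = 1.81·(0.318237 + 9.454544 + 1.290957) = 1.81·11.063737 = 20.025364 m
LSR: p² = d² − 2 + 2cos(α−β) + 2d(sin α + sin β) = 101.221423; p = √p² = 10.060886; φ = atan2(−cos α − cos β, d + sin α + sin β) − atan2(−2, p) = 0.072674 rad; t = (φ − α) mod 2π = 5.974920 rad, q = (φ − β) mod 2π = 1.300928 rad → L = 1.81·(5.974920 + 10.060886 + 1.300928) = 1.81·17.336734 = 31.379489 m
RSL: p² = d² − 2 + 2cos(α−β) − 2d(sin α + sin β) = 125.735432; p = √p² = 11.213181; φ = atan2(cos α + cos β, d − sin α − sin β) − atan2(2, p) = -0.065286 rad; t = (α − φ) mod 2π = 0.446225 rad, q = (β − φ) mod 2π = 5.120217 rad → L = 1.81·(0.446225 + 11.213181 + 5.120217) = 1.81·16.779623 = 30.371118 m
RLR: c = (6 − d² + 2cos(α−β) + 2d(sin α − sin β))/8 = -10.173549, |c| > 1 → infeasible
LRL: c = (6 − d² + 2cos(α−β) − 2d(sin α − sin β))/8 = -17.234445, |c| > 1 → infeasible
Shortest: RSR with L = 20.025364 m ≈ 20.0254 m
Convert RSR to answer units (arcs ×180/π): t = 0.318237·180/π = 18.2336°, p = ρ·p = 1.81·9.454544 = 17.1127 m, q = 1.290957·180/π = 73.9664°, L = 20.0254 m.

RSR: t = 18.2336°, p = 17.1127 m, q = 73.9664°, L = 20.0254 m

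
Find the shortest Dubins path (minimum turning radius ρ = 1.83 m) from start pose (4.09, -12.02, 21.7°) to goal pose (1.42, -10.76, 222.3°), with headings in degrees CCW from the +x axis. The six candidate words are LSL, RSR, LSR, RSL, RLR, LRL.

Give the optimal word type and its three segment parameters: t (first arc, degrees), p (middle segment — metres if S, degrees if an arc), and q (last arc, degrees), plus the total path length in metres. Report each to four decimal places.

RLR: t = 5.7532°, p = 241.5129°, q = 35.1597°, L = 9.0205 m

Let ψ = atan2(Δy, Δx) = atan2(1.26, -2.67) = 154.7369° be the start→goal bearing.
Normalize: d = |goal − start| / ρ = 2.952372/1.83 = 1.613318, α = (θ_start − ψ) mod 360° = 226.9631° = 3.961253 rad, β = (θ_goal − ψ) mod 360° = 67.5631° = 1.179199 rad.
Common terms: sin α = -0.730914, cos α = -0.682469, sin β = 0.924300, cos β = 0.381666, cos(α−β) = -0.936060, d² = 2.602795. Work in radians in the unit-radius frame; every candidate has L = ρ·(t + p + q).
LSL: p² = 2 + d² − 2cos(α−β) + 2d(sin α − sin β) = 1.134139; p = √p² = 1.064959; φ = atan2(cos β − cos α, d + sin α − sin β) = 1.610148 rad; t = (φ − α) mod 2π = 3.932080 rad, q = (β − φ) mod 2π = 5.852236 rad → L = 1.83·(3.932080 + 1.064959 + 5.852236) = 1.83·10.849275 = 19.854174 m
RSR: p² = 2 + d² − 2cos(α−β) + 2d(sin β − sin α) = 11.815689; p = √p² = 3.437396; φ = atan2(cos α − cos β, d − sin α + sin β) = -0.314747 rad; t = (α − φ) mod 2π = 4.276000 rad, q = (φ − β) mod 2π = 4.789240 rad → L = 1.83·(4.276000 + 3.437396 + 4.789240) = 1.83·12.502636 = 22.879824 m
LSR: p² = d² − 2 + 2cos(α−β) + 2d(sin α + sin β) = -0.645338 < 0 → infeasible
RSL: p² = d² − 2 + 2cos(α−β) − 2d(sin α + sin β) = -1.893311 < 0 → infeasible
RLR: c = (6 − d² + 2cos(α−β) + 2d(sin α − sin β))/8 = -0.476961; p = 2π − arccos c = 4.215195 rad; φ = atan2(cos α − cos β, d − sin α + sin β) = -0.314747 rad; t = (α − φ + p/2) mod 2π = 0.100413 rad, q = (α − β − t + p) mod 2π = 0.613652 rad → L = 1.83·(0.100413 + 4.215195 + 0.613652) = 1.83·4.929259 = 9.020545 m
LRL: c = (6 − d² + 2cos(α−β) − 2d(sin α − sin β))/8 = 0.858233; p = 2π − arccos c = 5.744205 rad; φ = atan2(cos β − cos α, d + sin α − sin β) = 1.610148 rad; t = (φ − α + p/2) mod 2π = 0.520997 rad, q = (β − α − t + p) mod 2π = 2.441154 rad → L = 1.83·(0.520997 + 5.744205 + 2.441154) = 1.83·8.706356 = 15.932631 m
Shortest: RLR with L = 9.020545 m ≈ 9.0205 m
Convert RLR to answer units (arcs ×180/π): t = 0.100413·180/π = 5.7532°, p = 4.215195·180/π = 241.5129°, q = 0.613652·180/π = 35.1597°, L = 9.0205 m.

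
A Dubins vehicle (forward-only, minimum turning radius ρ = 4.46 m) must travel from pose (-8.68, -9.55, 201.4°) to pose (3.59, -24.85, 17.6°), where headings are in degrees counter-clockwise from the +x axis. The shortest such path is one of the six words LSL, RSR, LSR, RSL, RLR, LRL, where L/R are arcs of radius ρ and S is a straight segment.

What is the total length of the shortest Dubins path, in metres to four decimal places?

25.2889 m

Let ψ = atan2(Δy, Δx) = atan2(-15.30, 12.27) = -51.2718° be the start→goal bearing.
Normalize: d = |goal − start| / ρ = 19.612315/4.46 = 4.397380, α = (θ_start − ψ) mod 360° = 252.6718° = 4.409954 rad, β = (θ_goal − ψ) mod 360° = 68.8718° = 1.202039 rad.
Common terms: sin α = -0.954614, cos α = -0.297846, sin β = 0.932776, cos β = 0.360457, cos(α−β) = -0.997801, d² = 19.336951. Work in radians in the unit-radius frame; every candidate has L = ρ·(t + p + q).
LSL: p² = 2 + d² − 2cos(α−β) + 2d(sin α − sin β) = 6.733412; p = √p² = 2.594882; φ = atan2(cos β − cos α, d + sin α − sin β) = 0.256496 rad; t = (φ − α) mod 2π = 2.129727 rad, q = (β − φ) mod 2π = 0.945543 rad → L = 4.46·(2.129727 + 2.594882 + 0.945543) = 4.46·5.670152 = 25.288878 m
RSR: p² = 2 + d² − 2cos(α−β) + 2d(sin β − sin α) = 39.931697; p = √p² = 6.319153; φ = atan2(cos α − cos β, d − sin α + sin β) = -0.104365 rad; t = (α − φ) mod 2π = 4.514319 rad, q = (φ − β) mod 2π = 4.976781 rad → L = 4.46·(4.514319 + 6.319153 + 4.976781) = 4.46·15.810254 = 70.513731 m
LSR: p² = d² − 2 + 2cos(α−β) + 2d(sin α + sin β) = 15.149287; p = √p² = 3.892209; φ = atan2(−cos α − cos β, d + sin α + sin β) − atan2(−2, p) = 0.460355 rad; t = (φ − α) mod 2π = 2.333587 rad, q = (φ − β) mod 2π = 5.541502 rad → L = 4.46·(2.333587 + 3.892209 + 5.541502) = 4.46·11.767297 = 52.482145 m
RSL: p² = d² − 2 + 2cos(α−β) − 2d(sin α + sin β) = 15.533409; p = √p² = 3.941245; φ = atan2(cos α + cos β, d − sin α − sin β) − atan2(2, p) = -0.455426 rad; t = (α − φ) mod 2π = 4.865380 rad, q = (β − φ) mod 2π = 1.657465 rad → L = 4.46·(4.865380 + 3.941245 + 1.657465) = 4.46·10.464089 = 46.669839 m
RLR: c = (6 − d² + 2cos(α−β) + 2d(sin α − sin β))/8 = -3.991462, |c| > 1 → infeasible
LRL: c = (6 − d² + 2cos(α−β) − 2d(sin α − sin β))/8 = 0.158324; p = 2π − arccos c = 4.871382 rad; φ = atan2(cos β − cos α, d + sin α − sin β) = 0.256496 rad; t = (φ − α + p/2) mod 2π = 4.565418 rad, q = (β − α − t + p) mod 2π = 3.381234 rad → L = 4.46·(4.565418 + 4.871382 + 3.381234) = 4.46·12.818033 = 57.168428 m
Shortest: LSL with L = 25.288878 m ≈ 25.2889 m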